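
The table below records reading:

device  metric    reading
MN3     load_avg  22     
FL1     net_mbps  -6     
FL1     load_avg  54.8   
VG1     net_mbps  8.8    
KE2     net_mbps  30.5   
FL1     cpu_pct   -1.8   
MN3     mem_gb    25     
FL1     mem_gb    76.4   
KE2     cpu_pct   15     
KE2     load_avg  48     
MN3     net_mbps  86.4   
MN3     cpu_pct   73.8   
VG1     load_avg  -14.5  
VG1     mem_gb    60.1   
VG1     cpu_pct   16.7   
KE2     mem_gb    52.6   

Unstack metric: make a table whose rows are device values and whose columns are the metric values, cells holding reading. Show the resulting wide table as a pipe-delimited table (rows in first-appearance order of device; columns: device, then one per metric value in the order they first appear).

| device | load_avg | net_mbps | cpu_pct | mem_gb |
| MN3 | 22 | 86.4 | 73.8 | 25 |
| FL1 | 54.8 | -6 | -1.8 | 76.4 |
| VG1 | -14.5 | 8.8 | 16.7 | 60.1 |
| KE2 | 48 | 30.5 | 15 | 52.6 |

Columns: device plus the 4 distinct metric values (load_avg, net_mbps, cpu_pct, mem_gb).
For example, row MN3 column load_avg takes reading=22 from the long row (MN3, load_avg).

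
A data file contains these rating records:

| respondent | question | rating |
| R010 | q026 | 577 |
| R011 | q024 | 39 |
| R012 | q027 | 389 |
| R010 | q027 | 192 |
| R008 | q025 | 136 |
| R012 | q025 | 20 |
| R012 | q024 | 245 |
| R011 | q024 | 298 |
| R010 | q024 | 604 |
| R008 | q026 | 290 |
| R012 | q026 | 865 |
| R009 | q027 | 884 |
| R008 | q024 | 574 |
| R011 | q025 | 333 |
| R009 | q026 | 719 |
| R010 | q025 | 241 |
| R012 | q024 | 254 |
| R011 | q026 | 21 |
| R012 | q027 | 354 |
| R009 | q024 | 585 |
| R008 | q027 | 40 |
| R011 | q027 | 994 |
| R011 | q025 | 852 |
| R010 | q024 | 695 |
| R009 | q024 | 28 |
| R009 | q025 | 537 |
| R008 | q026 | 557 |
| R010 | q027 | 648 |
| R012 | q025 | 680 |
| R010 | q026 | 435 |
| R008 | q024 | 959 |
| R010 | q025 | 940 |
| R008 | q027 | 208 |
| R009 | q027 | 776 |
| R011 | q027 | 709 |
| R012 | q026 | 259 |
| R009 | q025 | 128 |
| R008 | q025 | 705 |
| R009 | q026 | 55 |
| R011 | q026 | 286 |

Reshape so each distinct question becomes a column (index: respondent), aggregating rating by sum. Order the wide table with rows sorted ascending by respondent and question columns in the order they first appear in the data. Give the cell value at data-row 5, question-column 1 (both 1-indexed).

With rows sorted ascending by respondent, row 5 is respondent=R012. question columns in first-appearance order: q026, q024, q027, q025; column 1 is q026.
Long rows with respondent=R012, question=q026: 865 + 259 = 1124.

1124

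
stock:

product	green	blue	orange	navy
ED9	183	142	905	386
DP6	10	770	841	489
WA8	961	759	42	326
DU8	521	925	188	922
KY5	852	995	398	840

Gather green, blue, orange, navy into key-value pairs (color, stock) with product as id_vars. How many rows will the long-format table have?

5 product values × 4 melted columns = 20 rows.

20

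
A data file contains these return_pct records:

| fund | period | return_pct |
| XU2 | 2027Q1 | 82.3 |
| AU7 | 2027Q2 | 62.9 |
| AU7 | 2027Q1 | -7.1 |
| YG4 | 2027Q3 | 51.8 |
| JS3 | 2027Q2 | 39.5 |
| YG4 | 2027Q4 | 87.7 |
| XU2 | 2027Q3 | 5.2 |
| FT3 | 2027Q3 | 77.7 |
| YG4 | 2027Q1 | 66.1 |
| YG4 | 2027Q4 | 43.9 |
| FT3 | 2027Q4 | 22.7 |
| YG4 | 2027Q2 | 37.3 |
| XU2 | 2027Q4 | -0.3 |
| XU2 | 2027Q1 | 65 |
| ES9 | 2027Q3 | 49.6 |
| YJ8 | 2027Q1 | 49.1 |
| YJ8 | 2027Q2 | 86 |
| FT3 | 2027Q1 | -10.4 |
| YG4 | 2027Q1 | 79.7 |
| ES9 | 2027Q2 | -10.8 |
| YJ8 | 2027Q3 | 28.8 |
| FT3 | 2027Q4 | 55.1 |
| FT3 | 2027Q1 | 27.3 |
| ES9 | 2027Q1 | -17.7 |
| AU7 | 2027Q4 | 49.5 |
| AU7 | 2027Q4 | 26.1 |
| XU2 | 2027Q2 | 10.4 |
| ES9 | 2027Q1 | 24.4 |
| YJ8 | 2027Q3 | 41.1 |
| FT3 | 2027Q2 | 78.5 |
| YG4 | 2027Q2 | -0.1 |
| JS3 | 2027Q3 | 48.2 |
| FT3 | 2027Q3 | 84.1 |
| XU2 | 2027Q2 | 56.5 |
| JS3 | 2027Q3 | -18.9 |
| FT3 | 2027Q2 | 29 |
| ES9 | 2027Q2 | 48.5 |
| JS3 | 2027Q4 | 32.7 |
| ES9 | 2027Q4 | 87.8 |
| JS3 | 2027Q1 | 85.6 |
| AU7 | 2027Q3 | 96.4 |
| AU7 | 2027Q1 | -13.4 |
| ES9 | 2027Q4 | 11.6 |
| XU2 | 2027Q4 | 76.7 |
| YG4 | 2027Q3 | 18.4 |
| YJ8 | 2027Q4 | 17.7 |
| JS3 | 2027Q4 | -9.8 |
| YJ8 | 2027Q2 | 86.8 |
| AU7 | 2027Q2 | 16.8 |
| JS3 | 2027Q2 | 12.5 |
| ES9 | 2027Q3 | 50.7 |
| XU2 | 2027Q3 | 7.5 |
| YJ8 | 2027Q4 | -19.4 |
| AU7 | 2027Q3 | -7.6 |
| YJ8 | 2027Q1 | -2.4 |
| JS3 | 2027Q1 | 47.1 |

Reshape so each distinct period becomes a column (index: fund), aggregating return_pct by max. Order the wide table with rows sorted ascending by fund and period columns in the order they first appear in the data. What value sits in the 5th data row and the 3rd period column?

7.5

With rows sorted ascending by fund, row 5 is fund=XU2. period columns in first-appearance order: 2027Q1, 2027Q2, 2027Q3, 2027Q4; column 3 is 2027Q3.
Long rows with fund=XU2, period=2027Q3: max(5.2, 7.5) = 7.5.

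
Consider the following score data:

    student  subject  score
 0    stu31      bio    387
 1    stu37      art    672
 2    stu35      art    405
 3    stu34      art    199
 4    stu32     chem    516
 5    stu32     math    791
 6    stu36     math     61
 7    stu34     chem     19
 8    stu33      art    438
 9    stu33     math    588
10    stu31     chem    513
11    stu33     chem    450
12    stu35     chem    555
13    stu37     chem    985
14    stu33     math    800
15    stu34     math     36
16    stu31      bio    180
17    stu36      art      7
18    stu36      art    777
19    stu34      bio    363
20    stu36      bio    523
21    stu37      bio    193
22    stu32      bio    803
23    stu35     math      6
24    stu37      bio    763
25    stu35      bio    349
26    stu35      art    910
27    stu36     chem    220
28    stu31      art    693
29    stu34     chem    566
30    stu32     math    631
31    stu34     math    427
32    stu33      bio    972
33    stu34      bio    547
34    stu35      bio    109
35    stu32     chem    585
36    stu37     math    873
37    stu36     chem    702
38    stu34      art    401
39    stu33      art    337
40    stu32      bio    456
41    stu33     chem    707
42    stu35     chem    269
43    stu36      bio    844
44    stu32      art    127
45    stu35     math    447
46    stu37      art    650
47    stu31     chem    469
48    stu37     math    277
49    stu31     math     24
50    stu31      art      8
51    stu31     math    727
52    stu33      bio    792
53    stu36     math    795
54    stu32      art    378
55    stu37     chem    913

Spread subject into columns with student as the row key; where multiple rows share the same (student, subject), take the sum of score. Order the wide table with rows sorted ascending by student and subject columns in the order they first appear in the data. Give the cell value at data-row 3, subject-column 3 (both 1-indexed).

With rows sorted ascending by student, row 3 is student=stu33. subject columns in first-appearance order: bio, art, chem, math; column 3 is chem.
Long rows with student=stu33, subject=chem: 450 + 707 = 1157.

1157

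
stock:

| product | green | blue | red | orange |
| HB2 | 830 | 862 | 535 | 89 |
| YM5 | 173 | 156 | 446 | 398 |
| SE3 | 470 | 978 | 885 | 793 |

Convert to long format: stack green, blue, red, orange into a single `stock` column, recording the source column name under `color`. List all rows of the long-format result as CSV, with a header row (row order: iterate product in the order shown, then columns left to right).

product,color,stock
HB2,green,830
HB2,blue,862
HB2,red,535
HB2,orange,89
YM5,green,173
YM5,blue,156
YM5,red,446
YM5,orange,398
SE3,green,470
SE3,blue,978
SE3,red,885
SE3,orange,793

Each (product, column) pair becomes one row: 3 × 4 = 12 rows.
For example, (HB2, green) → stock=830.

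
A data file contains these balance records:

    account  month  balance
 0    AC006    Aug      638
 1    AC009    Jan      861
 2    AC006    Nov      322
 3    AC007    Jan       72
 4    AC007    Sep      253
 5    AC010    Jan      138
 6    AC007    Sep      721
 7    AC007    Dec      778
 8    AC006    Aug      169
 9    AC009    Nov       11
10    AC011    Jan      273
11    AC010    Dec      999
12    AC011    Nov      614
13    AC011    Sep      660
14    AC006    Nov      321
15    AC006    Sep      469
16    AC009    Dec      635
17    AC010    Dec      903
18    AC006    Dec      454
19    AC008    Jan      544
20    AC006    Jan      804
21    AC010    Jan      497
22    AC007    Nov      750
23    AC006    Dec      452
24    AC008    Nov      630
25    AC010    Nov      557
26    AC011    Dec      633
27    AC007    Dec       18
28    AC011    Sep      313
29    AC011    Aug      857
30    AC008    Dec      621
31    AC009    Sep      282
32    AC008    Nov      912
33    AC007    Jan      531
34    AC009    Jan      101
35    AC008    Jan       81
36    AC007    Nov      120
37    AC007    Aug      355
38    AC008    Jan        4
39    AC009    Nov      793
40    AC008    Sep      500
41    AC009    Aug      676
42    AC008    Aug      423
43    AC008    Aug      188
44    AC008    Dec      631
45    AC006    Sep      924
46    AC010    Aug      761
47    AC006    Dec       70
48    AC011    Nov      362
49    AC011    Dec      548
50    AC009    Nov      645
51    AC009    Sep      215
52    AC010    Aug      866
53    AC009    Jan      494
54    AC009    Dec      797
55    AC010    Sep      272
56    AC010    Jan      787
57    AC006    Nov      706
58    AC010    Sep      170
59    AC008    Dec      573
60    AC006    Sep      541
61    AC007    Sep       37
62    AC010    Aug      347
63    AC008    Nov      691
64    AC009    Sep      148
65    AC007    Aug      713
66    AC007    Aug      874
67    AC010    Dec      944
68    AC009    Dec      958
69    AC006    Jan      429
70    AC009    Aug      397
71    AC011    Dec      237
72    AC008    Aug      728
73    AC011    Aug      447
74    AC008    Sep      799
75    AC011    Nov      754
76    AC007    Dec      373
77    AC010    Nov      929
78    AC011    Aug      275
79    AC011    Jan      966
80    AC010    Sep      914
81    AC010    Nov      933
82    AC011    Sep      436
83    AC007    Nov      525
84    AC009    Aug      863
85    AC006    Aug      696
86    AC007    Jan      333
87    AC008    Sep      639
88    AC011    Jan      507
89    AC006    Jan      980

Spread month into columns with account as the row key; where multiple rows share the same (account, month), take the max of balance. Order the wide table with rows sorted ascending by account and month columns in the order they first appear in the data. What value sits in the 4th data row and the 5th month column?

958

With rows sorted ascending by account, row 4 is account=AC009. month columns in first-appearance order: Aug, Jan, Nov, Sep, Dec; column 5 is Dec.
Long rows with account=AC009, month=Dec: max(635, 797, 958) = 958.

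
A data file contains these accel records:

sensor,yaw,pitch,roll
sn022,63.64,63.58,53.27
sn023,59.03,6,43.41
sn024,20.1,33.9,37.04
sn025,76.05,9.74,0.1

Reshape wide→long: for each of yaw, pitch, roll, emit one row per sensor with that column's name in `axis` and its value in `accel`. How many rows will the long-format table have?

4 sensor values × 3 melted columns = 12 rows.

12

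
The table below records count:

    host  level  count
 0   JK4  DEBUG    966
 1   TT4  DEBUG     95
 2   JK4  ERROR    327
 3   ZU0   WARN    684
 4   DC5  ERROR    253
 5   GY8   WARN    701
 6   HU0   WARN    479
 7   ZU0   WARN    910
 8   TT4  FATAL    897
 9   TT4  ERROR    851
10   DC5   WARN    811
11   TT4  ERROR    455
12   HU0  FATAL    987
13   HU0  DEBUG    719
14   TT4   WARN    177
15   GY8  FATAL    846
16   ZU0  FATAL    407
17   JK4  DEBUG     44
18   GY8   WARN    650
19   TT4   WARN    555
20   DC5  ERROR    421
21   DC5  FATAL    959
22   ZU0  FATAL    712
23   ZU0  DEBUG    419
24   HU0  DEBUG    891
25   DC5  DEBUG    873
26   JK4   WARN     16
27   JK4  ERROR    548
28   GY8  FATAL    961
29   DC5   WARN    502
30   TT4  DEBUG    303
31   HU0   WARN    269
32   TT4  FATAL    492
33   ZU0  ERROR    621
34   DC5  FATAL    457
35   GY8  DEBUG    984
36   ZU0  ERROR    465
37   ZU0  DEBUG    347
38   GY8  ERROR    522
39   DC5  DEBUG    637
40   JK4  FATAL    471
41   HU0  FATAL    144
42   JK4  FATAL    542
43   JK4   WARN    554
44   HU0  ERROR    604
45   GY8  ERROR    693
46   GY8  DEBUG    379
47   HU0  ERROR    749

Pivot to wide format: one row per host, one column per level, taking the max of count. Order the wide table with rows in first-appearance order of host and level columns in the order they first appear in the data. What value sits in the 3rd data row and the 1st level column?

419

With rows in first-appearance order of host, row 3 is host=ZU0. level columns in first-appearance order: DEBUG, ERROR, WARN, FATAL; column 1 is DEBUG.
Long rows with host=ZU0, level=DEBUG: max(419, 347) = 419.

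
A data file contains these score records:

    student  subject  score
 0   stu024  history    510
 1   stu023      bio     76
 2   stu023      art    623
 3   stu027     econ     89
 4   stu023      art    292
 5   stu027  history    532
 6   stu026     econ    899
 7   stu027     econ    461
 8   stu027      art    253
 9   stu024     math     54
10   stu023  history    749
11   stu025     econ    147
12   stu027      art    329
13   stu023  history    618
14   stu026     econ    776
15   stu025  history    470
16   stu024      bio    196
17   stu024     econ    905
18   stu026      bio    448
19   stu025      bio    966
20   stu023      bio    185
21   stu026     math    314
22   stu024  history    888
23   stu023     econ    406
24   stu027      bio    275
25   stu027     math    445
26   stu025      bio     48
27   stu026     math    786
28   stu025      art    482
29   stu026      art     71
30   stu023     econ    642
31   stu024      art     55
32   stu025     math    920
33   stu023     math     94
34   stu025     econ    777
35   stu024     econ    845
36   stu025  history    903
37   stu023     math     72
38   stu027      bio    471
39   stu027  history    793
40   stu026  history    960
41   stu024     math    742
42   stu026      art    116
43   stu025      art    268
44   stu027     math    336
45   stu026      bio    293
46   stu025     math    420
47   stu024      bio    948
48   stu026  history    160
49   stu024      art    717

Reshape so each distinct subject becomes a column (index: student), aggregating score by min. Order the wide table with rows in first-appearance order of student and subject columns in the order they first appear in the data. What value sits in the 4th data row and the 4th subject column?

776

With rows in first-appearance order of student, row 4 is student=stu026. subject columns in first-appearance order: history, bio, art, econ, math; column 4 is econ.
Long rows with student=stu026, subject=econ: min(899, 776) = 776.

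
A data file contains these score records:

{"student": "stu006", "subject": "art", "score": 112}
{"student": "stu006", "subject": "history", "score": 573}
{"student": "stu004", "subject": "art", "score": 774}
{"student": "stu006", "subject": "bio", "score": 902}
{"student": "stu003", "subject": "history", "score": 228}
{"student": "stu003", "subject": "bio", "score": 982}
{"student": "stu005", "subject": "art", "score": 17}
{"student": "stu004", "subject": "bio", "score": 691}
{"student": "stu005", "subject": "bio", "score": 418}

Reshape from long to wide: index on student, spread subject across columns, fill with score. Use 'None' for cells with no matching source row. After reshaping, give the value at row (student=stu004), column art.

The long row with student=stu004, subject=art has score=774.

774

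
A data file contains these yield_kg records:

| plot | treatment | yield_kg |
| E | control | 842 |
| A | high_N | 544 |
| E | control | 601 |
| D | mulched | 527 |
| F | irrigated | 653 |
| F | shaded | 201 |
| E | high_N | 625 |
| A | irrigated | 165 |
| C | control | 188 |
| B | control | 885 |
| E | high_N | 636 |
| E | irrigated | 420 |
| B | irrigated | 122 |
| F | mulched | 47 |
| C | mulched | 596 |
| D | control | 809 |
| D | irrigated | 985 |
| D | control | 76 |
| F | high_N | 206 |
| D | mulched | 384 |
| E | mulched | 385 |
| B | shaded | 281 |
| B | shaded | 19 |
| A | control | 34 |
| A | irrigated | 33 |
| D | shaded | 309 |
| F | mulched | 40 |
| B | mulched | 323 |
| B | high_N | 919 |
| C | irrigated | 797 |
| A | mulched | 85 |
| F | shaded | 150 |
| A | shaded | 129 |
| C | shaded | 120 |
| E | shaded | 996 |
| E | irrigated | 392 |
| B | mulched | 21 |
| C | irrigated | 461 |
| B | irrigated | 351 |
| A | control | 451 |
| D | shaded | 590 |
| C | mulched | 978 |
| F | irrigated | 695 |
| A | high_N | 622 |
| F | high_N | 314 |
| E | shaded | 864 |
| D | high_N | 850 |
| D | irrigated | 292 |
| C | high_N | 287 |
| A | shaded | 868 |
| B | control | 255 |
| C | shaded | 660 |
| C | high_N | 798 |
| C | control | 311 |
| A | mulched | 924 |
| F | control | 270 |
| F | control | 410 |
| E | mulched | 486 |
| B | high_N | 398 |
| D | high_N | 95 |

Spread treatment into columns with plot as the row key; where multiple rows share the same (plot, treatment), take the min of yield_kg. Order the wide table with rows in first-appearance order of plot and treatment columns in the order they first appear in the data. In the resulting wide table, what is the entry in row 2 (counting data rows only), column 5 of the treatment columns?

With rows in first-appearance order of plot, row 2 is plot=A. treatment columns in first-appearance order: control, high_N, mulched, irrigated, shaded; column 5 is shaded.
Long rows with plot=A, treatment=shaded: min(129, 868) = 129.

129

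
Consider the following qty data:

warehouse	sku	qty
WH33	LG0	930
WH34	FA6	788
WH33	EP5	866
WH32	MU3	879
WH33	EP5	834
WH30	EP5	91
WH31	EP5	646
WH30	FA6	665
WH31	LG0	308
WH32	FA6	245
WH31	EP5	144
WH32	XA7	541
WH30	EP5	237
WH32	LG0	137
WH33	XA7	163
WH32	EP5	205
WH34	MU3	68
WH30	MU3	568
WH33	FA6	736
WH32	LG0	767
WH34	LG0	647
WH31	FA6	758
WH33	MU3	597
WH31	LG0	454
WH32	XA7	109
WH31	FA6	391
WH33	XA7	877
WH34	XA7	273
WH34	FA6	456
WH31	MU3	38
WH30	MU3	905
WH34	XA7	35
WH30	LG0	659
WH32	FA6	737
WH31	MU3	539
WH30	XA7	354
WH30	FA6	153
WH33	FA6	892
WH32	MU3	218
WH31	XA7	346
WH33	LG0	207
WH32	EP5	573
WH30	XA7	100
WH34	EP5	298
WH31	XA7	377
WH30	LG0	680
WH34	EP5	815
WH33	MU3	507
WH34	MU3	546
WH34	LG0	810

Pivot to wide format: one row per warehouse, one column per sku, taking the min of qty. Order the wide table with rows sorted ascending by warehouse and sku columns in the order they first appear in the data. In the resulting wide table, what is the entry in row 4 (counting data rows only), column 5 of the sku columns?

163

With rows sorted ascending by warehouse, row 4 is warehouse=WH33. sku columns in first-appearance order: LG0, FA6, EP5, MU3, XA7; column 5 is XA7.
Long rows with warehouse=WH33, sku=XA7: min(163, 877) = 163.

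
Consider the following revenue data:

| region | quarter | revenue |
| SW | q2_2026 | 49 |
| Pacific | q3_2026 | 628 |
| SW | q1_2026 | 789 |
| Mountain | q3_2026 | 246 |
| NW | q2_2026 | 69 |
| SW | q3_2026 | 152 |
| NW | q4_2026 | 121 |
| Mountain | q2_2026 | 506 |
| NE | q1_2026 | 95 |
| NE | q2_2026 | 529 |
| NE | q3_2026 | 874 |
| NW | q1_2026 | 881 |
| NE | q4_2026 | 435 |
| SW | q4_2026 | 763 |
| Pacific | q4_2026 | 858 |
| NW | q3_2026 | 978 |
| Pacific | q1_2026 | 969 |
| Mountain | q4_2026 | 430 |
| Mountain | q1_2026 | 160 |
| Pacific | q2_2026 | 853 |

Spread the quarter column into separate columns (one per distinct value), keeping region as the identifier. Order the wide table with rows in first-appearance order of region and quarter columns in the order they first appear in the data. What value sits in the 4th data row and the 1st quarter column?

69

With rows in first-appearance order of region, row 4 is region=NW. quarter columns in first-appearance order: q2_2026, q3_2026, q1_2026, q4_2026; column 1 is q2_2026.
Long rows with region=NW, quarter=q2_2026: revenue = 69.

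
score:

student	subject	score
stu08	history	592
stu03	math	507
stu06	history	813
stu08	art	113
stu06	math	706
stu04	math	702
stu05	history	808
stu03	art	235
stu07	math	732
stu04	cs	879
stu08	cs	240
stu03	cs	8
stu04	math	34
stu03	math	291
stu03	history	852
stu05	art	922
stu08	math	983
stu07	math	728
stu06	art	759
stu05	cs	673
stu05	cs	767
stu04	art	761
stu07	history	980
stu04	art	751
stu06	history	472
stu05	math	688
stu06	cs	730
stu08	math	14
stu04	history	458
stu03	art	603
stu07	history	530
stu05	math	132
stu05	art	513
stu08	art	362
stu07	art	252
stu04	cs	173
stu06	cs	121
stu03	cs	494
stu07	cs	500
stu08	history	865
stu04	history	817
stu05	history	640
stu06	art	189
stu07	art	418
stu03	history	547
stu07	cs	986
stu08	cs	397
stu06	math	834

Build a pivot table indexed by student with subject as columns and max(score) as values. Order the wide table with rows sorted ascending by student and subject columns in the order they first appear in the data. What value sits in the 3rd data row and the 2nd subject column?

With rows sorted ascending by student, row 3 is student=stu05. subject columns in first-appearance order: history, math, art, cs; column 2 is math.
Long rows with student=stu05, subject=math: max(688, 132) = 688.

688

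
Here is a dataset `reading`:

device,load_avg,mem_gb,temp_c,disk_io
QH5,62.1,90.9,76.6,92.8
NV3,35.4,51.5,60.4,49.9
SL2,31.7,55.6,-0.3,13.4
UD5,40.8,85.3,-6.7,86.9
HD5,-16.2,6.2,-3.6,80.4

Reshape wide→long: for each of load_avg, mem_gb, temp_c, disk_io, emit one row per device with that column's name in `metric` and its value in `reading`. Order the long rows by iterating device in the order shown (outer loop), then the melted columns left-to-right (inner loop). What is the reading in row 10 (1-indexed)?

20 rows total (5 × 4). Row 10: index ⌊(10-1)/4⌋ = 2 into device → SL2; (10-1) mod 4 = 1 into the melted columns → mem_gb.
So row 10 is (SL2, mem_gb, 55.6); reading = 55.6.

55.6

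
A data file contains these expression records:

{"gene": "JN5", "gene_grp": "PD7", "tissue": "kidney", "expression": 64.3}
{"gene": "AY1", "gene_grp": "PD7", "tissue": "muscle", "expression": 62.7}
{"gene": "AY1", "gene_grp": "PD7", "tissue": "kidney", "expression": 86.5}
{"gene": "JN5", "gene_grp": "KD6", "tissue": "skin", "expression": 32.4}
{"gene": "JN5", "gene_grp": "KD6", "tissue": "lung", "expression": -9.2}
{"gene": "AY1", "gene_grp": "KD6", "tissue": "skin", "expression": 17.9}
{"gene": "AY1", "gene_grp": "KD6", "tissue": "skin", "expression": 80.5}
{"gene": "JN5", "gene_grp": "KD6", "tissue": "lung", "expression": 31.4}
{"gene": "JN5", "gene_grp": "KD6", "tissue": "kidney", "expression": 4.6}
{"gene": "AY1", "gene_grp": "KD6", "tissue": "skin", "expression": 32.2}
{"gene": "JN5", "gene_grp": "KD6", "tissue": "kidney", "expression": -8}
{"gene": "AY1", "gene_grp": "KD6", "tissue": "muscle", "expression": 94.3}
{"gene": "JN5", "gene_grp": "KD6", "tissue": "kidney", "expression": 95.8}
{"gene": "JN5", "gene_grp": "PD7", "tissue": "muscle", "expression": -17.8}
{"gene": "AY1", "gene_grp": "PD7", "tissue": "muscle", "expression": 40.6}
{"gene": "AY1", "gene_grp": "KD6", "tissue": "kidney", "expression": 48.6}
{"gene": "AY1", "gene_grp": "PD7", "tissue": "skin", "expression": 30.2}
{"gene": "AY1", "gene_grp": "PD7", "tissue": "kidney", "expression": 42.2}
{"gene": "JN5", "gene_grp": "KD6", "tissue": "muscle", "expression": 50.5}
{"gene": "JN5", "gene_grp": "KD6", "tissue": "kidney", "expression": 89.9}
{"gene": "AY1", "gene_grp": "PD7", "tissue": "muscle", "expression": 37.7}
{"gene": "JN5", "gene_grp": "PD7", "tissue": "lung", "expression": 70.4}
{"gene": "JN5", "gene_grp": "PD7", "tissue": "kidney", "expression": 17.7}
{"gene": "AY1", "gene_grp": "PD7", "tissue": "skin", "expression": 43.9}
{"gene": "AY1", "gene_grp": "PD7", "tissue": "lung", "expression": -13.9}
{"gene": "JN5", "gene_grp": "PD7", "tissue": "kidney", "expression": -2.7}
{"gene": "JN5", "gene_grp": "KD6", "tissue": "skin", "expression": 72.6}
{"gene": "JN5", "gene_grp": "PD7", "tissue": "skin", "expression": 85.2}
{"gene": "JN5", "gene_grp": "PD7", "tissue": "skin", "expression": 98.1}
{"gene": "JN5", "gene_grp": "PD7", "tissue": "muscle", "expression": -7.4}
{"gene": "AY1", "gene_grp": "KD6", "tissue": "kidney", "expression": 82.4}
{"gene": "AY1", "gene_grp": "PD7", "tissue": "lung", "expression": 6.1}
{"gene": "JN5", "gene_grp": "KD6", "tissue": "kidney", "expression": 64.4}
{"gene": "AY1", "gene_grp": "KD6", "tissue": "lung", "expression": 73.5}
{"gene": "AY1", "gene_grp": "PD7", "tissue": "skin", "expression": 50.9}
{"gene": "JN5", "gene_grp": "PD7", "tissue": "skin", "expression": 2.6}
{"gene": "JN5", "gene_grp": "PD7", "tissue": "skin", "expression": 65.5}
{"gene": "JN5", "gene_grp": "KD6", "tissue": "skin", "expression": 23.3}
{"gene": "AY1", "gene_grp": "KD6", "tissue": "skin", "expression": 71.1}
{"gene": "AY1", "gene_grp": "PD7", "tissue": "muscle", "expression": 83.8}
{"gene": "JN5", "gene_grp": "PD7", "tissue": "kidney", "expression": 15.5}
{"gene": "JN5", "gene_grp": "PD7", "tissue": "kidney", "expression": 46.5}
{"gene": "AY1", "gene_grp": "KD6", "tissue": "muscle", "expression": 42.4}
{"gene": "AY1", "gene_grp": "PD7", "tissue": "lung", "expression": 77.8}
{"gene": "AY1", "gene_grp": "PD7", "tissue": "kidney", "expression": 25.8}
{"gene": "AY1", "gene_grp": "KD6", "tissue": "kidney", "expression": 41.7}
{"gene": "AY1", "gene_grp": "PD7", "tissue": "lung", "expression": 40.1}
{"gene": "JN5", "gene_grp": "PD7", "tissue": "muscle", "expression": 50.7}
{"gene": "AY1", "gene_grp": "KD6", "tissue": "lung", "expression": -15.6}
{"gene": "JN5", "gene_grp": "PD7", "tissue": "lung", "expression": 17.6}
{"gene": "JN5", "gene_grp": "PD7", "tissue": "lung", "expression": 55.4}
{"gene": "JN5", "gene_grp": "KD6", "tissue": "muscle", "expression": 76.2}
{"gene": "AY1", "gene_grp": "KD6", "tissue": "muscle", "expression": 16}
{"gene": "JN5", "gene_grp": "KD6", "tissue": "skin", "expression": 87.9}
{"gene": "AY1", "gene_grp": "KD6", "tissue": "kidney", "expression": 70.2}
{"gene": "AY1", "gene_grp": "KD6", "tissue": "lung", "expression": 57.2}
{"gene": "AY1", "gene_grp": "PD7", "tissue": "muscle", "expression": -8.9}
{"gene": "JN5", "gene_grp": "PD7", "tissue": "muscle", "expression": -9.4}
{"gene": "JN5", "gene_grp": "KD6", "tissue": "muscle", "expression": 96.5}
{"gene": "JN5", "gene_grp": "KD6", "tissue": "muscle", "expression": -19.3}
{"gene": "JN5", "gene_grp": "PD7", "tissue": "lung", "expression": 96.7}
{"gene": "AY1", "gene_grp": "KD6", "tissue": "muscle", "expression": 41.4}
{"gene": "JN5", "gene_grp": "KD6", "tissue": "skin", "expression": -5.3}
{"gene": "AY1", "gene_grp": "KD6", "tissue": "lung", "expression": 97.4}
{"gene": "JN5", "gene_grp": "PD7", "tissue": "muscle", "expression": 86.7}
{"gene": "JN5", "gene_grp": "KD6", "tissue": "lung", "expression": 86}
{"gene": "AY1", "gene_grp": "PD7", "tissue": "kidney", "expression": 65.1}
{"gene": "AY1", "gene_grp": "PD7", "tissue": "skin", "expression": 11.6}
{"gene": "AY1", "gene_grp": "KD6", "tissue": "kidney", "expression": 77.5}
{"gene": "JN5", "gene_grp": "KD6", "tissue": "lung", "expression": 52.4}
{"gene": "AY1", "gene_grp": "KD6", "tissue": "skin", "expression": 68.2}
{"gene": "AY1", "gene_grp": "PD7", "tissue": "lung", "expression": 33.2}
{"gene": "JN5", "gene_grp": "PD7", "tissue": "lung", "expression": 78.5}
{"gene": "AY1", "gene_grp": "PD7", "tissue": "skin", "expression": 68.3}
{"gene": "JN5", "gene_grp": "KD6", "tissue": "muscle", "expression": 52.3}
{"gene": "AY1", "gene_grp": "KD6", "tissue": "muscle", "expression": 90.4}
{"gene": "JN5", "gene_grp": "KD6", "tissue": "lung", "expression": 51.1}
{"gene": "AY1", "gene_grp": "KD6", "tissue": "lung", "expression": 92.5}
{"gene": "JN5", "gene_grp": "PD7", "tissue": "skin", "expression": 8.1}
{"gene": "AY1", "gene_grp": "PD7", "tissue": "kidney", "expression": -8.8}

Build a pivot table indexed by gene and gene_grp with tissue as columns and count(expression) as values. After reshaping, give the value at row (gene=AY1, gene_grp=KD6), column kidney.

5

Rows with gene=AY1, gene_grp=KD6 and tissue=kidney: expression values are 48.6, 82.4, 41.7, 70.2, 77.5.
5 rows match — count = 5.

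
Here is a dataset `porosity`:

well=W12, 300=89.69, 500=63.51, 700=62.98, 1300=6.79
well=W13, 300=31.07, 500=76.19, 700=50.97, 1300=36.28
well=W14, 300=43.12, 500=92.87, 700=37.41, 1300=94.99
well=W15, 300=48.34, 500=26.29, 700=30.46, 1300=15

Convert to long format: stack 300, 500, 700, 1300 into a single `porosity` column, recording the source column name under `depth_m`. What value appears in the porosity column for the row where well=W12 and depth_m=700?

62.98

Unpivoting turns each (well, wide-column) pair into one long row.
The wide cell at row W12, column 700 holds 62.98, so the long row (W12, 700) has porosity=62.98.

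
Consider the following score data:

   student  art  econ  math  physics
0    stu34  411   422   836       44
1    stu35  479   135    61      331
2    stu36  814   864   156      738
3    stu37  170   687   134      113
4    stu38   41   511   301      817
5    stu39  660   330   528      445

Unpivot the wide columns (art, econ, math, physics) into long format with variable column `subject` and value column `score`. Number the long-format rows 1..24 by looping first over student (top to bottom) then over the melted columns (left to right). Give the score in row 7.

61

24 rows total (6 × 4). Row 7: index ⌊(7-1)/4⌋ = 1 into student → stu35; (7-1) mod 4 = 2 into the melted columns → math.
So row 7 is (stu35, math, 61); score = 61.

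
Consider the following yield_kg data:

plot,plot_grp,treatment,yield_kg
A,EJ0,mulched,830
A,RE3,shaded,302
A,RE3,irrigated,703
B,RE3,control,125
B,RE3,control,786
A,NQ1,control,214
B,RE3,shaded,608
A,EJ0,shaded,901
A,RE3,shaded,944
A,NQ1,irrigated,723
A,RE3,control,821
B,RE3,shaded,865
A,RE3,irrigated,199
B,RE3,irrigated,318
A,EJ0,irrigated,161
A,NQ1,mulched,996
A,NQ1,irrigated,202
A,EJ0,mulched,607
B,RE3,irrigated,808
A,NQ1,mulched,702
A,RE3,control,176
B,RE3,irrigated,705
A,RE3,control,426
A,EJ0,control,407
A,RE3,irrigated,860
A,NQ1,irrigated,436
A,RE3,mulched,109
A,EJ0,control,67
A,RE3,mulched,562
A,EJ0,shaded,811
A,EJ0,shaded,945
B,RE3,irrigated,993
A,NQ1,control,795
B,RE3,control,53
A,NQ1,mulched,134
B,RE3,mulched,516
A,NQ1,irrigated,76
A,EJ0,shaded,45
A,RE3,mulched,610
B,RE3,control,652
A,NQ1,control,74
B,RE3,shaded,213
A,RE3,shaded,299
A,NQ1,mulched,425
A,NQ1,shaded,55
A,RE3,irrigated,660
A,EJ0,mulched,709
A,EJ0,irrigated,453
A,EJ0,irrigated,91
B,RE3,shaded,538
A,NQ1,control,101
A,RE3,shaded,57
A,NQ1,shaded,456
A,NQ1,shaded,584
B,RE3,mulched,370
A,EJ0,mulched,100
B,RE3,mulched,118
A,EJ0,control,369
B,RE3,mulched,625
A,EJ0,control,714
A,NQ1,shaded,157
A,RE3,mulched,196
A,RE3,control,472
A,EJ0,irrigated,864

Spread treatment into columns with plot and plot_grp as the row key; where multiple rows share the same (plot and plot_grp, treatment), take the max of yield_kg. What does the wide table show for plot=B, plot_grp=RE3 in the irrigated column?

Rows with plot=B, plot_grp=RE3 and treatment=irrigated: yield_kg values are 318, 808, 705, 993.
max(318, 808, 705, 993) = 993.

993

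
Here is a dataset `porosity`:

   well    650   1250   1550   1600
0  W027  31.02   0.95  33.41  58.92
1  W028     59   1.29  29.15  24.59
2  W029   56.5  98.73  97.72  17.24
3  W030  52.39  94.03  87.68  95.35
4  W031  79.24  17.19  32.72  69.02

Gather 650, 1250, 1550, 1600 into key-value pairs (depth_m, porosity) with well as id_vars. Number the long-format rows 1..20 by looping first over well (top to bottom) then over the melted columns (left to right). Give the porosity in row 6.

1.29

20 rows total (5 × 4). Row 6: index ⌊(6-1)/4⌋ = 1 into well → W028; (6-1) mod 4 = 1 into the melted columns → 1250.
So row 6 is (W028, 1250, 1.29); porosity = 1.29.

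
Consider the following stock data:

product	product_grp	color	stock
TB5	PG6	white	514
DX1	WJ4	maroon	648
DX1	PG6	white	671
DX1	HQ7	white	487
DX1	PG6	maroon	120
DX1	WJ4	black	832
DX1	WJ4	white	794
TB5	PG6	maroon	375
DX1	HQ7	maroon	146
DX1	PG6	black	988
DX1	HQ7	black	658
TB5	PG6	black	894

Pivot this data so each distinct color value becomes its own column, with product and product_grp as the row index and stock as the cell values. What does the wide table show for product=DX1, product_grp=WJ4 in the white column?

794

Wide layout: rows indexed by product and product_grp, columns are the 3 distinct color values (white, maroon, black).
Cell (product=DX1, product_grp=WJ4, color=white) draws from the long row where product=DX1, product_grp=WJ4 and color=white, which has stock=794.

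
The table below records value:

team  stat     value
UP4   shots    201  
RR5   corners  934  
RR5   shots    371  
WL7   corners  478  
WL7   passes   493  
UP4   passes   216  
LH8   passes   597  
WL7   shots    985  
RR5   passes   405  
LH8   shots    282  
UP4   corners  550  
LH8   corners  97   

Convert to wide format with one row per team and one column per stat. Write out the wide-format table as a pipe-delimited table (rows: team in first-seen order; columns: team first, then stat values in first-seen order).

| team | shots | corners | passes |
| UP4 | 201 | 550 | 216 |
| RR5 | 371 | 934 | 405 |
| WL7 | 985 | 478 | 493 |
| LH8 | 282 | 97 | 597 |

Columns: team plus the 3 distinct stat values (shots, corners, passes).
For example, row UP4 column shots takes value=201 from the long row (UP4, shots).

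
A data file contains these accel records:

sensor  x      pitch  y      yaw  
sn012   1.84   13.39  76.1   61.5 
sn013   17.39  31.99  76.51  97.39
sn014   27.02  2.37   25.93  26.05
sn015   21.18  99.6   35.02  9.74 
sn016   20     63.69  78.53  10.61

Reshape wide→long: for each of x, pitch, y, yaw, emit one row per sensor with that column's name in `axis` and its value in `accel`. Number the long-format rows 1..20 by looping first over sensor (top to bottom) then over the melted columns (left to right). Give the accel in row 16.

9.74

20 rows total (5 × 4). Row 16: index ⌊(16-1)/4⌋ = 3 into sensor → sn015; (16-1) mod 4 = 3 into the melted columns → yaw.
So row 16 is (sn015, yaw, 9.74); accel = 9.74.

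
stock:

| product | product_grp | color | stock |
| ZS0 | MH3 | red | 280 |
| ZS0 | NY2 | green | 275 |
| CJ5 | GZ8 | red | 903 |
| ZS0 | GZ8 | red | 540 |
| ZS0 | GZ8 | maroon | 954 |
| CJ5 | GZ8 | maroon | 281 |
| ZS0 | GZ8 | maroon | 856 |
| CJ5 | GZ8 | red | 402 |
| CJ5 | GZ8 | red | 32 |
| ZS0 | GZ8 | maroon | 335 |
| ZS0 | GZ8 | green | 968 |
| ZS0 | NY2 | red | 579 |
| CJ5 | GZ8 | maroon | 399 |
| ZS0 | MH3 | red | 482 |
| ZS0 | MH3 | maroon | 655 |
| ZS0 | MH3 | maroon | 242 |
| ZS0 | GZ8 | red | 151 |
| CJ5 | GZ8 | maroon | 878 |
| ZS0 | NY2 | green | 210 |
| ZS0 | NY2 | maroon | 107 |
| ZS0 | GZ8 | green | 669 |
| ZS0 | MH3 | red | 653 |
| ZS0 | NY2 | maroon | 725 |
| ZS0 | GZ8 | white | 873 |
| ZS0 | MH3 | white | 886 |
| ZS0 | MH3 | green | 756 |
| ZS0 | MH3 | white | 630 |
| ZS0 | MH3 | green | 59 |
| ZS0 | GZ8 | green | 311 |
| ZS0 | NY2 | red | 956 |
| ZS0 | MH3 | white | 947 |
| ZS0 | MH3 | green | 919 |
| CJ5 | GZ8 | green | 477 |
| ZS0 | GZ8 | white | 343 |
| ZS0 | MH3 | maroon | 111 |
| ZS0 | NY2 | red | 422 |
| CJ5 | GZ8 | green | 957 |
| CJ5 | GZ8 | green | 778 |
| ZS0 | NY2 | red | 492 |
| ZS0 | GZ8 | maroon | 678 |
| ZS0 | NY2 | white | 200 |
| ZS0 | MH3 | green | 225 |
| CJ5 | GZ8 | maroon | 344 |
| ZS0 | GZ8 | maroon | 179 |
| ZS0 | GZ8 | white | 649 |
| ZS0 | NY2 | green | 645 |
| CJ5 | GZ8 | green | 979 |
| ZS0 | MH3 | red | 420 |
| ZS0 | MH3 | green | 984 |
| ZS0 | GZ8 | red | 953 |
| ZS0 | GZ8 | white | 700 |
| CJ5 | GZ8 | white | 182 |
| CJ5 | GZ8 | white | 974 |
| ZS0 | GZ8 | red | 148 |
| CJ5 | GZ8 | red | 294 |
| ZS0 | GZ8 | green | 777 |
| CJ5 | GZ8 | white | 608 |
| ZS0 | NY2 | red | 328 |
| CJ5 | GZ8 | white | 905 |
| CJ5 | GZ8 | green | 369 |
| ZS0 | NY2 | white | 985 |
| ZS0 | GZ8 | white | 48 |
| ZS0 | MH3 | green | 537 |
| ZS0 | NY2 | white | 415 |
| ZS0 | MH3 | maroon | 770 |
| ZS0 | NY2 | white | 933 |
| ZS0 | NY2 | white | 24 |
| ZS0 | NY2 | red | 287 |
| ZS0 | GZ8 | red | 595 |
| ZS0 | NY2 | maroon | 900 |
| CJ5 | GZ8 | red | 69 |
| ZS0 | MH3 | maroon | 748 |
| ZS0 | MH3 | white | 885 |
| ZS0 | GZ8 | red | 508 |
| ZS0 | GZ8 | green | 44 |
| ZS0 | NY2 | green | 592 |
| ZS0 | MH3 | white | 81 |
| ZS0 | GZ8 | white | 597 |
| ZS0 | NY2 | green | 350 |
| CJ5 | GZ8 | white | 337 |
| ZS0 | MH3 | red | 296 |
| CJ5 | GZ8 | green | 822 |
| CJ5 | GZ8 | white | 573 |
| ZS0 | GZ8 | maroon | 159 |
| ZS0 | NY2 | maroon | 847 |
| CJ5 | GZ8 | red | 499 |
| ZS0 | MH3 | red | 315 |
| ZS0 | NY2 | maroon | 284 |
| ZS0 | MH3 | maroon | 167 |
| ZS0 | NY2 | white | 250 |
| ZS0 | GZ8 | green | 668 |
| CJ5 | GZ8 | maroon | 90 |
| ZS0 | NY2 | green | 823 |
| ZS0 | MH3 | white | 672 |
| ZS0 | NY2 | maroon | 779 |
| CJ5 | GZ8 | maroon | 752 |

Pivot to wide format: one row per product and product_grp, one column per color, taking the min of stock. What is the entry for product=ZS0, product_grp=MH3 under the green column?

59

Rows with product=ZS0, product_grp=MH3 and color=green: stock values are 756, 59, 919, 225, 984, 537.
min(756, 59, 919, 225, 984, 537) = 59.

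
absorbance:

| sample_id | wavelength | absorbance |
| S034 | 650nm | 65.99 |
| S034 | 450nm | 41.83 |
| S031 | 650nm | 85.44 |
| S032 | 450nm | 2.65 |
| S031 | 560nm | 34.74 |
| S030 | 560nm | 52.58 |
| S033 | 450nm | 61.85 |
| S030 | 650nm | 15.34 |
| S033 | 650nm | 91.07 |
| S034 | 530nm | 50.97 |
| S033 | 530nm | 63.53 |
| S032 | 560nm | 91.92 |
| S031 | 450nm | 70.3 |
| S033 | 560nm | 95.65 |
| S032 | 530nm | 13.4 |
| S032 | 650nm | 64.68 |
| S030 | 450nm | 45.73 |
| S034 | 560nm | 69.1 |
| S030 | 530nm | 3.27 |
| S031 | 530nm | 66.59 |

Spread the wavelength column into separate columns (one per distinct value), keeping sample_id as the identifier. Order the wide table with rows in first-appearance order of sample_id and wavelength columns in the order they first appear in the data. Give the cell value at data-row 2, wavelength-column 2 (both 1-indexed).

70.3

With rows in first-appearance order of sample_id, row 2 is sample_id=S031. wavelength columns in first-appearance order: 650nm, 450nm, 560nm, 530nm; column 2 is 450nm.
Long rows with sample_id=S031, wavelength=450nm: absorbance = 70.3.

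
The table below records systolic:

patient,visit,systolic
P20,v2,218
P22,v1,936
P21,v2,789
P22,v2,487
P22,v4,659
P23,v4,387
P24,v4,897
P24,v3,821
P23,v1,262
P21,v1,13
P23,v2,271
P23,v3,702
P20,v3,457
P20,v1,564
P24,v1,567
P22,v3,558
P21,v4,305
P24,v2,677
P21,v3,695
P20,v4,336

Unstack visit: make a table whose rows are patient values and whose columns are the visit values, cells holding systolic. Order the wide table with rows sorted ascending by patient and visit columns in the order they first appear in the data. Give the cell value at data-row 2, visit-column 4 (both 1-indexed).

695

With rows sorted ascending by patient, row 2 is patient=P21. visit columns in first-appearance order: v2, v1, v4, v3; column 4 is v3.
Long rows with patient=P21, visit=v3: systolic = 695.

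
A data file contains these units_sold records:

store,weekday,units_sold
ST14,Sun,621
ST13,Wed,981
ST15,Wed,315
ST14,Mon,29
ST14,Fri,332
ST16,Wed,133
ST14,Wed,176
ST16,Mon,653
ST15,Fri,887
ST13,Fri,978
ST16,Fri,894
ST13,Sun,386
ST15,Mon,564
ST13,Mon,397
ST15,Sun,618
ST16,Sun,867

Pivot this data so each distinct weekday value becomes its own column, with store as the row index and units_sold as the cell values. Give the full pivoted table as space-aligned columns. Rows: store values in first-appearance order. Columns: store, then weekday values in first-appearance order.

Columns: store plus the 4 distinct weekday values (Sun, Wed, Mon, Fri).
For example, row ST14 column Sun takes units_sold=621 from the long row (ST14, Sun).

store  Sun  Wed  Mon  Fri
ST14   621  176  29   332
ST13   386  981  397  978
ST15   618  315  564  887
ST16   867  133  653  894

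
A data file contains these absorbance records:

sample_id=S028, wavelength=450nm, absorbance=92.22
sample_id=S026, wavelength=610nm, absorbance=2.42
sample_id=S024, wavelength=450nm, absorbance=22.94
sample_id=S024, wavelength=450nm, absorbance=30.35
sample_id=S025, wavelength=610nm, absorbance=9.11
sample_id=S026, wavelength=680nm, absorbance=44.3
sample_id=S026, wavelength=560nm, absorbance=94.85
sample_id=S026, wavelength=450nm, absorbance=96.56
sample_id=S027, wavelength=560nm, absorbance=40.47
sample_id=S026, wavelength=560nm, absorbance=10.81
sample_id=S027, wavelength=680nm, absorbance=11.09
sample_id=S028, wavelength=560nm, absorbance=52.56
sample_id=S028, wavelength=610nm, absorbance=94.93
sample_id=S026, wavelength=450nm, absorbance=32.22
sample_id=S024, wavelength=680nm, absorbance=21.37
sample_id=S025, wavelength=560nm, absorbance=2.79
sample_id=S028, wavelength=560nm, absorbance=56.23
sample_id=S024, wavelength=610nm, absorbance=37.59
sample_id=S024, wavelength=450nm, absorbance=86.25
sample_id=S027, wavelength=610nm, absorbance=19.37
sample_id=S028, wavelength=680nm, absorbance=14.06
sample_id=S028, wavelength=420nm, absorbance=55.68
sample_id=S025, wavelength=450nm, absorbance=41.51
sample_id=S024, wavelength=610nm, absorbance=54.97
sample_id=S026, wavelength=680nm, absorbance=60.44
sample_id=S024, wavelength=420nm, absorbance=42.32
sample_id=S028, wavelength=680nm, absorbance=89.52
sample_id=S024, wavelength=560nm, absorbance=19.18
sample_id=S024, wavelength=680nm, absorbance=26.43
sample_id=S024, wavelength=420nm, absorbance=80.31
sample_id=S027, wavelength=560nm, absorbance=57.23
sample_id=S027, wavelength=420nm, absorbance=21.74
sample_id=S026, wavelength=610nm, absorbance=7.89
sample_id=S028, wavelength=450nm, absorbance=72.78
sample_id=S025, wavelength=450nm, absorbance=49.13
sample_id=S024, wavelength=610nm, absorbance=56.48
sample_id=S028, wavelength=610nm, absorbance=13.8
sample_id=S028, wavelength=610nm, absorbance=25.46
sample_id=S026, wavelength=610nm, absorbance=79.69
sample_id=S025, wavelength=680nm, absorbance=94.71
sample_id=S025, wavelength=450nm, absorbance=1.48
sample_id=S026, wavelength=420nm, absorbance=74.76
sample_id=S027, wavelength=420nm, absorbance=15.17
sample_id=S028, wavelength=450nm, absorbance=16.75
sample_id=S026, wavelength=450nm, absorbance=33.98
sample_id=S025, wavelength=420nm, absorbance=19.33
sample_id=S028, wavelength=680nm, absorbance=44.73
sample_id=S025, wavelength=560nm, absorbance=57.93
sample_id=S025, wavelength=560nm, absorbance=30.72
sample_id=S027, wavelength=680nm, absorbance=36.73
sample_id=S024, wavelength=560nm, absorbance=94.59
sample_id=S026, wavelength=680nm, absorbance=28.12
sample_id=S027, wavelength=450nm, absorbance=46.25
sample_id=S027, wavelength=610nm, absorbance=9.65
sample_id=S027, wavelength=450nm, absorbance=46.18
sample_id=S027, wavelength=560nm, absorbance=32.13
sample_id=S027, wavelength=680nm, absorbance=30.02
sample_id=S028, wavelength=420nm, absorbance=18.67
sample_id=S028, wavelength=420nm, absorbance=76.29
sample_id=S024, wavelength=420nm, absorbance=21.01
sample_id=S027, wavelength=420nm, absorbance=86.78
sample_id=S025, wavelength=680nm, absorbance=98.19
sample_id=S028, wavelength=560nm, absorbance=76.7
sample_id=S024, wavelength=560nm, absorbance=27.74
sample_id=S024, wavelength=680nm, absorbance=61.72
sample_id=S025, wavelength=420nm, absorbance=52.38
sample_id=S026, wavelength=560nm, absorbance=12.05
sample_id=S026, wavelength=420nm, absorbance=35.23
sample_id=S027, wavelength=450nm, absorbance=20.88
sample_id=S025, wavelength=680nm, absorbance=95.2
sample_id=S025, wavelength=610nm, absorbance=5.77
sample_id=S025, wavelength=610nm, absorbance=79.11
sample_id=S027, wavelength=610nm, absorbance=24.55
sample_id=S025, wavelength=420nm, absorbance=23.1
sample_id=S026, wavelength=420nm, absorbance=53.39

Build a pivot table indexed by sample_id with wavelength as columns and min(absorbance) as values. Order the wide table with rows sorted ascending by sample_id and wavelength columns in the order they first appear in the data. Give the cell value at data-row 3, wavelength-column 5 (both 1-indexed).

With rows sorted ascending by sample_id, row 3 is sample_id=S026. wavelength columns in first-appearance order: 450nm, 610nm, 680nm, 560nm, 420nm; column 5 is 420nm.
Long rows with sample_id=S026, wavelength=420nm: min(74.76, 35.23, 53.39) = 35.23.

35.23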